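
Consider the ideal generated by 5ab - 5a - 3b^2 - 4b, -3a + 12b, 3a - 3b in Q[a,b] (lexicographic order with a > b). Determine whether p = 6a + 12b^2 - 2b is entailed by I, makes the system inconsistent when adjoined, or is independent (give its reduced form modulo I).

6a + 12b^2 - 2b lies in I (it reduces to 0).

First compute the reduced Gröbner basis of I by Buchberger's algorithm.
f_1 = 5ab - 5a - 3b^2 - 4b, LT = ab.
f_2 = -3a + 12b, LT = a.
f_3 = 3a - 3b, LT = a.

S(f_1,f_2): lcm = ab. S = -a + 17/5b^2 - 4/5b.
  leading term a: subtract (1/3)·f_2 from -a + 17/5b^2 - 4/5b → 17/5b^2 - 24/5b
  leading term b^2: no divisor's leading term divides it; move 17/5b^2 to the remainder.
  leading term b: no divisor's leading term divides it; move -24/5b to the remainder.
  remainder 17/5b^2 - 24/5b ≠ 0; add h_4 = 17/5b^2 - 24/5b to the basis.

S(f_1,f_3): lcm = ab. S = -a + 2/5b^2 - 4/5b.
  leading term a: subtract (1/3)·f_2 from -a + 2/5b^2 - 4/5b → 2/5b^2 - 24/5b
  leading term b^2: subtract (2/17)·h_4 from 2/5b^2 - 24/5b → -72/17b
  leading term b: no divisor's leading term divides it; move -72/17b to the remainder.
  remainder -72/17b ≠ 0; add h_5 = -72/17b to the basis.

The other S-polynomials (S(f_2,f_3), S(f_1,h_4), S(f_2,h_4), S(f_3,h_4), S(f_1,h_5), S(f_2,h_5), S(f_3,h_5), S(h_4,h_5)) all reduce to 0 modulo the current basis, so we have a Gröbner basis.
Inter-reduce: drop elements whose leading term is divisible by another's, tail-reduce, and make monic.
Reduced Gröbner basis: {a, b}.
Label its elements g_1 = a, g_2 = b.

Reduce p = 6a + 12b^2 - 2b modulo G:
  leading term a: subtract (6)·g_1 from 6a + 12b^2 - 2b → 12b^2 - 2b
  leading term b^2: subtract (12b)·g_2 from 12b^2 - 2b → -2b
  leading term b: subtract (-2)·g_2 from -2b → 0
  normal form = 0.
Since the normal form is 0, p ∈ I.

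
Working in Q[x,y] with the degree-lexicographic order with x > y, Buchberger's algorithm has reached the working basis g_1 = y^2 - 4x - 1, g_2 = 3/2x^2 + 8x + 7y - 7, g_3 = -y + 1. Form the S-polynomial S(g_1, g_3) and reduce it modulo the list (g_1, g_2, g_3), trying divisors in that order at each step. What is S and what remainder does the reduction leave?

S(g_1, g_3) = -4x + y - 1; remainder on division = -4x.

lcm(LM(g_1), LM(g_3)) = y^2.
S = (lcm/LT(g_1))·g_1 − (lcm/LT(g_3))·g_3 = -4x + y - 1.
Reduce S modulo (g_1, g_2, g_3) in that order:
  leading term x: no divisor's leading term divides it; move -4x to the remainder.
  leading term y: subtract (-1)·g_3 from y - 1 → 0
The remainder -4x is nonzero, so it would be added as the next basis element.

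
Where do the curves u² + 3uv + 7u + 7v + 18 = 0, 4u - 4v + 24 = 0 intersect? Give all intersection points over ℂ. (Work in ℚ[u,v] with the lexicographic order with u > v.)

Compute a lex Gröbner basis by Buchberger's algorithm.
f_1 = u² + 3uv + 7u + 7v + 18, LT = u².
f_2 = 4u - 4v + 24, LT = u.

S(f_1,f_2): lcm = u². S = 4uv + u + 7v + 18.
  leading term uv: subtract (v)·f_2 from 4uv + u + 7v + 18 → u + 4v² - 17v + 18
  leading term u: subtract (¼)·f_2 from u + 4v² - 17v + 18 → 4v² - 16v + 12
  leading term v²: no divisor's leading term divides it; move 4v² to the remainder.
  leading term v: no divisor's leading term divides it; move -16v to the remainder.
  leading term 1: no divisor's leading term divides it; move 12 to the remainder.
  remainder 4v² - 16v + 12 ≠ 0; add h_3 = 4v² - 16v + 12 to the basis.

S(f_1,h_3): leading monomials are coprime, so the S-polynomial reduces to 0 (Buchberger's first criterion).
S(f_2,h_3): leading monomials are coprime, so the S-polynomial reduces to 0 (Buchberger's first criterion).
Every S-polynomial of the final basis reduces to 0, so we have a Gröbner basis.
Inter-reduce: drop elements whose leading term is divisible by another's, tail-reduce, and make monic.
Reduced Gröbner basis: {u - v + 6, v² - 4v + 3}.

Since the basis is lex-ordered, v² - 4v + 3 is univariate in v. Its roots are {1, 3}. Back-substituting each root into the other basis elements fixes the other coordinates.
  v = 1: the earlier basis element becomes u + 5 = 0, giving u = -5 — point (-5, 1).
  v = 3: the earlier basis element becomes u + 3 = 0, giving u = -3 — point (-3, 3).
Substituting each solution back into the original system confirms all equations vanish.

{(-5, 1), (-3, 3)}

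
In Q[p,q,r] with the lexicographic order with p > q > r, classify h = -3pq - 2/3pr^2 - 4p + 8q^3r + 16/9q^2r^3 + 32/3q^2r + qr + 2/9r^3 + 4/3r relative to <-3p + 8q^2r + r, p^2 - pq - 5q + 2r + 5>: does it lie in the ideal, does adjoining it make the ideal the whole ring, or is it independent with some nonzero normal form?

First compute the reduced Gröbner basis of I by Buchberger's algorithm.
f_1 = -3p + 8q^2r + r, LT = p.
f_2 = p^2 - pq - 5q + 2r + 5, LT = p^2.

S(f_1,f_2): lcm = p^2. S = -8/3pq^2r + pq - 1/3pr + 5q - 2r - 5.
  leading term pq^2r: subtract (8/9q^2r)·f_1 from -8/3pq^2r + pq - 1/3pr + 5q - 2r - 5 → pq - 1/3pr - 64/9q^4r^2 - 8/9q^2r^2 + 5q - 2r - 5
  leading term pq: subtract (-1/3q)·f_1 from pq - 1/3pr - 64/9q^4r^2 - 8/9q^2r^2 + 5q - 2r - 5 → -1/3pr - 64/9q^4r^2 + 8/3q^3r - 8/9q^2r^2 + 1/3qr + 5q - 2r - 5
  leading term pr: subtract (1/9r)·f_1 from -1/3pr - 64/9q^4r^2 + 8/3q^3r - 8/9q^2r^2 + 1/3qr + 5q - 2r - 5 → -64/9q^4r^2 + 8/3q^3r - 16/9q^2r^2 + 1/3qr + 5q - 1/9r^2 - 2r - 5
  leading term q^4r^2: no divisor's leading term divides it; move -64/9q^4r^2 to the remainder.
  leading term q^3r: no divisor's leading term divides it; move 8/3q^3r to the remainder.
  leading term q^2r^2: no divisor's leading term divides it; move -16/9q^2r^2 to the remainder.
  leading term qr: no divisor's leading term divides it; move 1/3qr to the remainder.
  leading term q: no divisor's leading term divides it; move 5q to the remainder.
  leading term r^2: no divisor's leading term divides it; move -1/9r^2 to the remainder.
  leading term r: no divisor's leading term divides it; move -2r to the remainder.
  leading term 1: no divisor's leading term divides it; move -5 to the remainder.
  remainder -64/9q^4r^2 + 8/3q^3r - 16/9q^2r^2 + 1/3qr + 5q - 1/9r^2 - 2r - 5 ≠ 0; add k_3 = -64/9q^4r^2 + 8/3q^3r - 16/9q^2r^2 + 1/3qr + 5q - 1/9r^2 - 2r - 5 to the basis.

The other S-polynomials (S(f_1,k_3), S(f_2,k_3)) all reduce to 0 modulo the current basis, so we have a Gröbner basis.
Inter-reduce: drop elements whose leading term is divisible by another's, tail-reduce, and make monic.
Reduced Gröbner basis: {p - 8/3q^2r - 1/3r, q^4r^2 - 3/8q^3r + 1/4q^2r^2 - 3/64qr - 45/64q + 1/64r^2 + 9/32r + 45/64}.
Label its elements g_1 = p - 8/3q^2r - 1/3r, g_2 = q^4r^2 - 3/8q^3r + 1/4q^2r^2 - 3/64qr - 45/64q + 1/64r^2 + 9/32r + 45/64.

Reduce h = -3pq - 2/3pr^2 - 4p + 8q^3r + 16/9q^2r^3 + 32/3q^2r + qr + 2/9r^3 + 4/3r modulo G:
  leading term pq: subtract (-3q)·g_1 from -3pq - 2/3pr^2 - 4p + 8q^3r + 16/9q^2r^3 + 32/3q^2r + qr + 2/9r^3 + 4/3r → -2/3pr^2 - 4p + 16/9q^2r^3 + 32/3q^2r + 2/9r^3 + 4/3r
  leading term pr^2: subtract (-2/3r^2)·g_1 from -2/3pr^2 - 4p + 16/9q^2r^3 + 32/3q^2r + 2/9r^3 + 4/3r → -4p + 32/3q^2r + 4/3r
  leading term p: subtract (-4)·g_1 from -4p + 32/3q^2r + 4/3r → 0
  normal form = 0.
Since the normal form is 0, h ∈ I.

-3pq - 2/3pr^2 - 4p + 8q^3r + 16/9q^2r^3 + 32/3q^2r + qr + 2/9r^3 + 4/3r lies in I (it reduces to 0).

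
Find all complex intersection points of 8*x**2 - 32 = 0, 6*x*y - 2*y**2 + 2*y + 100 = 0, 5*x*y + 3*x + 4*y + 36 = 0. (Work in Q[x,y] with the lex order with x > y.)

{(-2, 5)}

Compute a lex Gröbner basis by Buchberger's algorithm.
f_1 = 8*x**2 - 32, LT = x**2.
f_2 = 6*x*y - 2*y**2 + 2*y + 100, LT = x*y.
f_3 = 5*x*y + 3*x + 4*y + 36, LT = x*y.

S(f_1,f_2): lcm = x**2*y. S = 1/3*x*y**2 - 1/3*x*y - 50/3*x - 4*y.
  leading term x*y**2: subtract (1/18*y)·f_2 from 1/3*x*y**2 - 1/3*x*y - 50/3*x - 4*y → -1/3*x*y - 50/3*x + 1/9*y**3 - 1/9*y**2 - 86/9*y
  leading term x*y: subtract (-1/18)·f_2 from -1/3*x*y - 50/3*x + 1/9*y**3 - 1/9*y**2 - 86/9*y → -50/3*x + 1/9*y**3 - 2/9*y**2 - 85/9*y + 50/9
  leading term x: no divisor's leading term divides it; move -50/3*x to the remainder.
  leading term y**3: no divisor's leading term divides it; move 1/9*y**3 to the remainder.
  leading term y**2: no divisor's leading term divides it; move -2/9*y**2 to the remainder.
  leading term y: no divisor's leading term divides it; move -85/9*y to the remainder.
  leading term 1: no divisor's leading term divides it; move 50/9 to the remainder.
  remainder -50/3*x + 1/9*y**3 - 2/9*y**2 - 85/9*y + 50/9 ≠ 0; add h_4 = -50/3*x + 1/9*y**3 - 2/9*y**2 - 85/9*y + 50/9 to the basis.

S(f_1,f_3): lcm = x**2*y. S = -3/5*x**2 - 4/5*x*y - 36/5*x - 4*y.
  leading term x**2: subtract (-3/40)·f_1 from -3/5*x**2 - 4/5*x*y - 36/5*x - 4*y → -4/5*x*y - 36/5*x - 4*y - 12/5
  leading term x*y: subtract (-2/15)·f_2 from -4/5*x*y - 36/5*x - 4*y - 12/5 → -36/5*x - 4/15*y**2 - 56/15*y + 164/15
  leading term x: subtract (54/125)·h_4 from -36/5*x - 4/15*y**2 - 56/15*y + 164/15 → -6/125*y**3 - 64/375*y**2 + 26/75*y + 128/15
  leading term y**3: no divisor's leading term divides it; move -6/125*y**3 to the remainder.
  leading term y**2: no divisor's leading term divides it; move -64/375*y**2 to the remainder.
  leading term y: no divisor's leading term divides it; move 26/75*y to the remainder.
  leading term 1: no divisor's leading term divides it; move 128/15 to the remainder.
  remainder -6/125*y**3 - 64/375*y**2 + 26/75*y + 128/15 ≠ 0; add h_5 = -6/125*y**3 - 64/375*y**2 + 26/75*y + 128/15 to the basis.

S(f_2,f_3): lcm = x*y. S = -3/5*x - 1/3*y**2 - 7/15*y + 142/15.
  leading term x: subtract (9/250)·h_4 from -3/5*x - 1/3*y**2 - 7/15*y + 142/15 → -1/250*y**3 - 122/375*y**2 - 19/150*y + 139/15
  leading term y**3: subtract (1/12)·h_5 from -1/250*y**3 - 122/375*y**2 - 19/150*y + 139/15 → -14/45*y**2 - 7/45*y + 77/9
  leading term y**2: no divisor's leading term divides it; move -14/45*y**2 to the remainder.
  leading term y: no divisor's leading term divides it; move -7/45*y to the remainder.
  leading term 1: no divisor's leading term divides it; move 77/9 to the remainder.
  remainder -14/45*y**2 - 7/45*y + 77/9 ≠ 0; add h_6 = -14/45*y**2 - 7/45*y + 77/9 to the basis.

S(f_1,h_4): lcm = x**2. S = 1/150*x*y**3 - 1/75*x*y**2 - 17/30*x*y + 1/3*x - 4.
  leading term x*y**3: subtract (1/900*y**2)·f_2 from 1/150*x*y**3 - 1/75*x*y**2 - 17/30*x*y + 1/3*x - 4 → -1/75*x*y**2 - 17/30*x*y + 1/3*x + 1/450*y**4 - 1/450*y**3 - 1/9*y**2 - 4
  leading term x*y**2: subtract (-1/450*y)·f_2 from -1/75*x*y**2 - 17/30*x*y + 1/3*x + 1/450*y**4 - 1/450*y**3 - 1/9*y**2 - 4 → -17/30*x*y + 1/3*x + 1/450*y**4 - 1/150*y**3 - 8/75*y**2 + 2/9*y - 4
  leading term x*y: subtract (-17/180)·f_2 from -17/30*x*y + 1/3*x + 1/450*y**4 - 1/150*y**3 - 8/75*y**2 + 2/9*y - 4 → 1/3*x + 1/450*y**4 - 1/150*y**3 - 133/450*y**2 + 37/90*y + 49/9
  leading term x: subtract (-1/50)·h_4 from 1/3*x + 1/450*y**4 - 1/150*y**3 - 133/450*y**2 + 37/90*y + 49/9 → 1/450*y**4 - 1/225*y**3 - 3/10*y**2 + 2/9*y + 50/9
  leading term y**4: subtract (-5/108*y)·h_5 from 1/450*y**4 - 1/225*y**3 - 3/10*y**2 + 2/9*y + 50/9 → -1/81*y**3 - 23/81*y**2 + 50/81*y + 50/9
  leading term y**3: subtract (125/486)·h_5 from -1/81*y**3 - 23/81*y**2 + 50/81*y + 50/9 → -175/729*y**2 + 385/729*y + 2450/729
  leading term y**2: subtract (125/162)·h_6 from -175/729*y**2 + 385/729*y + 2450/729 → 35/54*y - 175/54
  leading term y: no divisor's leading term divides it; move 35/54*y to the remainder.
  leading term 1: no divisor's leading term divides it; move -175/54 to the remainder.
  remainder 35/54*y - 175/54 ≠ 0; add h_7 = 35/54*y - 175/54 to the basis.

The other S-polynomials (S(f_2,h_4), S(f_3,h_4), S(f_1,h_5), S(f_2,h_5), S(f_3,h_5), S(h_4,h_5), S(f_1,h_6), S(f_2,h_6), S(f_3,h_6), S(h_4,h_6), S(h_5,h_6), S(f_1,h_7), S(f_2,h_7), S(f_3,h_7), S(h_4,h_7), S(h_5,h_7), S(h_6,h_7)) all reduce to 0 modulo the current basis, so we have a Gröbner basis.
Inter-reduce: drop elements whose leading term is divisible by another's, tail-reduce, and make monic.
Reduced Gröbner basis: {x + 2, y - 5}.

Elimination: the polynomial y - 5 lies in the elimination ideal for y, so y ∈ {5}. For each such y, the remaining basis elements (now univariate) give the rest of the solution.
  y = 5: the earlier basis element becomes x + 2 = 0, giving x = -2 — point (-2, 5).
A lex Gröbner basis triangularizes the system, enabling back-substitution.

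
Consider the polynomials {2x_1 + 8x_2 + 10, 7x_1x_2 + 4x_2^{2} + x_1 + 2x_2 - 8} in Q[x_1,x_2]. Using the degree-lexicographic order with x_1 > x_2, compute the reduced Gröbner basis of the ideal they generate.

The reduced Gröbner basis is the canonical form of the ideal for this ordering.

f_1 = 2x_1 + 8x_2 + 10, LT = x_1.
f_2 = 7x_1x_2 + 4x_2^{2} + x_1 + 2x_2 - 8, LT = x_1x_2.

S(f_1,f_2): lcm = x_1x_2. S = \tfrac{24}{7}x_2^{2} - \tfrac{1}{7}x_1 + \tfrac{33}{7}x_2 + \tfrac{8}{7}.
  leading term x_2^{2}: no divisor's leading term divides it; move \tfrac{24}{7}x_2^{2} to the remainder.
  leading term x_1: subtract (-\tfrac{1}{14})·f_1 from -\tfrac{1}{7}x_1 + \tfrac{33}{7}x_2 + \tfrac{8}{7} → \tfrac{37}{7}x_2 + \tfrac{13}{7}
  leading term x_2: no divisor's leading term divides it; move \tfrac{37}{7}x_2 to the remainder.
  leading term 1: no divisor's leading term divides it; move \tfrac{13}{7} to the remainder.
  remainder \tfrac{24}{7}x_2^{2} + \tfrac{37}{7}x_2 + \tfrac{13}{7} ≠ 0; add g_3 = \tfrac{24}{7}x_2^{2} + \tfrac{37}{7}x_2 + \tfrac{13}{7} to the basis.

The other S-polynomials (S(f_1,g_3), S(f_2,g_3)) all reduce to 0 modulo the current basis, so we have a Gröbner basis.
Inter-reduce: drop elements whose leading term is divisible by another's, tail-reduce, and make monic.

G = {x_2^{2} + \tfrac{37}{24}x_2 + \tfrac{13}{24}, x_1 + 4x_2 + 5}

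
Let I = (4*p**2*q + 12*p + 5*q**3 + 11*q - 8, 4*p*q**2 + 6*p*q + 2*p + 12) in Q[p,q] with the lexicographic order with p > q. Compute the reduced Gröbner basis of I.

G = {p + 5/6*q**6 + 5/2*q**5 + 33/8*q**4 + 115/24*q**3 + 25/24*q**2 - 199/24*q - 4, q**7 + 3*q**6 + 109/20*q**5 + 13/2*q**4 + 13/5*q**3 - 91/10*q**2 - 109/20*q - 4}

The reduced Gröbner basis is the canonical form of the ideal for this ordering.

f_1 = 4*p**2*q + 12*p + 5*q**3 + 11*q - 8, LT = p**2*q.
f_2 = 4*p*q**2 + 6*p*q + 2*p + 12, LT = p*q**2.

S(f_1,f_2): lcm = p**2*q**2. S = -3/2*p**2*q - 1/2*p**2 + 3*p*q - 3*p + 5/4*q**4 + 11/4*q**2 - 2*q.
  reduce S modulo (f_1, f_2):
  remainder -1/2*p**2 + 3*p*q + 3/2*p + 5/4*q**4 + 15/8*q**3 + 11/4*q**2 + 17/8*q - 3 ≠ 0; add g_3 = -1/2*p**2 + 3*p*q + 3/2*p + 5/4*q**4 + 15/8*q**3 + 11/4*q**2 + 17/8*q - 3 to the basis.

S(f_1,g_3): lcm = p**2*q. S = 6*p*q**2 + 3*p*q + 3*p + 5/2*q**5 + 15/4*q**4 + 27/4*q**3 + 17/4*q**2 - 13/4*q - 2.
  reduce S modulo (f_1, f_2, g_3):
  remainder -6*p*q + 5/2*q**5 + 15/4*q**4 + 27/4*q**3 + 17/4*q**2 - 13/4*q - 20 ≠ 0; add g_4 = -6*p*q + 5/2*q**5 + 15/4*q**4 + 27/4*q**3 + 17/4*q**2 - 13/4*q - 20 to the basis.

S(f_2,g_3): lcm = p**2*q**2. S = 3/2*p**2*q + 1/2*p**2 + 6*p*q**3 + 3*p*q**2 + 3*p + 5/2*q**6 + 15/4*q**5 + 11/2*q**4 + 17/4*q**3 - 6*q**2.
  reduce S modulo (f_1, f_2, g_3, g_4):
  remainder 3*p + 5/2*q**6 + 15/2*q**5 + 99/8*q**4 + 115/8*q**3 + 25/8*q**2 - 199/8*q - 12 ≠ 0; add g_5 = 3*p + 5/2*q**6 + 15/2*q**5 + 99/8*q**4 + 115/8*q**3 + 25/8*q**2 - 199/8*q - 12 to the basis.

S(f_2,g_5): lcm = p*q**2. S = 3/2*p*q + 1/2*p - 5/6*q**8 - 5/2*q**7 - 33/8*q**6 - 115/24*q**5 - 25/24*q**4 + 199/24*q**3 + 4*q**2 + 3.
  reduce S modulo (f_1, f_2, g_3, g_4, g_5):
  remainder -5/6*q**8 - 5/2*q**7 - 109/24*q**6 - 65/12*q**5 - 13/6*q**4 + 91/12*q**3 + 109/24*q**2 + 10/3*q ≠ 0; add g_6 = -5/6*q**8 - 5/2*q**7 - 109/24*q**6 - 65/12*q**5 - 13/6*q**4 + 91/12*q**3 + 109/24*q**2 + 10/3*q to the basis.

S(g_4,g_5): lcm = p*q. S = -5/6*q**7 - 5/2*q**6 - 109/24*q**5 - 65/12*q**4 - 13/6*q**3 + 91/12*q**2 + 109/24*q + 10/3.
  reduce S modulo (f_1, f_2, g_3, g_4, g_5, g_6):
  remainder -5/6*q**7 - 5/2*q**6 - 109/24*q**5 - 65/12*q**4 - 13/6*q**3 + 91/12*q**2 + 109/24*q + 10/3 ≠ 0; add g_7 = -5/6*q**7 - 5/2*q**6 - 109/24*q**5 - 65/12*q**4 - 13/6*q**3 + 91/12*q**2 + 109/24*q + 10/3 to the basis.

The other S-polynomials (S(f_1,g_4), S(f_2,g_4), S(g_3,g_4), S(f_1,g_5), S(g_3,g_5), S(f_1,g_6), S(f_2,g_6), S(g_3,g_6), S(g_4,g_6), S(g_5,g_6), S(f_1,g_7), S(f_2,g_7), S(g_3,g_7), S(g_4,g_7), S(g_5,g_7), S(g_6,g_7)) all reduce to 0 modulo the current basis, so we have a Gröbner basis.
Inter-reduce: drop elements whose leading term is divisible by another's, tail-reduce, and make monic.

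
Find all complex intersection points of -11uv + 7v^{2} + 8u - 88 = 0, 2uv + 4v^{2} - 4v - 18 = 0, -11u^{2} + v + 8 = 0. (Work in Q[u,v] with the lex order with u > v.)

Compute a lex Gröbner basis by Buchberger's algorithm.
f_1 = -11uv + 8u + 7v^{2} - 88, LT = uv.
f_2 = 2uv + 4v^{2} - 4v - 18, LT = uv.
f_3 = -11u^{2} + v + 8, LT = u^{2}.

S(f_1,f_2): lcm = uv. S = -\tfrac{8}{11}u - \tfrac{29}{11}v^{2} + 2v + 17.
  reduce S modulo (f_1, f_2, f_3):
  remainder -\tfrac{8}{11}u - \tfrac{29}{11}v^{2} + 2v + 17 ≠ 0; add h_4 = -\tfrac{8}{11}u - \tfrac{29}{11}v^{2} + 2v + 17 to the basis.

S(f_1,f_3): lcm = u^{2}v. S = -\tfrac{8}{11}u^{2} - \tfrac{7}{11}uv^{2} + 8u + \tfrac{1}{11}v^{2} + \tfrac{8}{11}v.
  reduce S modulo (f_1, f_2, f_3, h_4):
  remainder -\tfrac{49}{121}v^{3} - \tfrac{3386}{121}v^{2} + \tfrac{3246}{121}v + \tfrac{22059}{121} ≠ 0; add h_5 = -\tfrac{49}{121}v^{3} - \tfrac{3386}{121}v^{2} + \tfrac{3246}{121}v + \tfrac{22059}{121} to the basis.

S(f_2,f_3): lcm = u^{2}v. S = 2uv^{2} - 2uv - 9u + \tfrac{1}{11}v^{2} + \tfrac{8}{11}v.
  reduce S modulo (f_1, f_2, f_3, h_4, h_5):
  remainder -\tfrac{33351}{616}v^{2} + \tfrac{13305}{308}v + \tfrac{220329}{616} ≠ 0; add h_6 = -\tfrac{33351}{616}v^{2} + \tfrac{13305}{308}v + \tfrac{220329}{616} to the basis.

S(f_1,h_4): lcm = uv. S = -\tfrac{8}{11}u - \tfrac{29}{8}v^{3} + \tfrac{93}{44}v^{2} + \tfrac{187}{8}v + 8.
  reduce S modulo (f_1, f_2, f_3, h_4, h_5, h_6):
  remainder -\tfrac{9405945}{622552}v + \tfrac{28217835}{622552} ≠ 0; add h_7 = -\tfrac{9405945}{622552}v + \tfrac{28217835}{622552} to the basis.

The other S-polynomials (S(f_2,h_4), S(f_3,h_4), S(f_1,h_5), S(f_2,h_5), S(f_3,h_5), S(h_4,h_5), S(f_1,h_6), S(f_2,h_6), S(f_3,h_6), S(h_4,h_6), S(h_5,h_6), S(f_1,h_7), S(f_2,h_7), S(f_3,h_7), S(h_4,h_7), S(h_5,h_7), S(h_6,h_7)) all reduce to 0 modulo the current basis, so we have a Gröbner basis.
Inter-reduce: drop elements whose leading term is divisible by another's, tail-reduce, and make monic.
Reduced Gröbner basis: {u + 1, v - 3}.

Since the basis is lex-ordered, v - 3 is univariate in v. Its roots are {3}. Back-substituting each root into the other basis elements fixes the other coordinates.
  v = 3: the earlier basis element becomes u + 1 = 0, giving u = -1 — point (-1, 3).

{(-1, 3)}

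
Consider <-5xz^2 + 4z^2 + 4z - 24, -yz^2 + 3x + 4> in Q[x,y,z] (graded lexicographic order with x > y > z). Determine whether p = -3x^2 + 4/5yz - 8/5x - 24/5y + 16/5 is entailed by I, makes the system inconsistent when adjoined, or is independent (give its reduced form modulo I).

First compute the reduced Gröbner basis of I by Buchberger's algorithm.
f_1 = -5xz^2 + 4z^2 + 4z - 24, LT = xz^2.
f_2 = -yz^2 + 3x + 4, LT = yz^2.

S(f_1,f_2): lcm = xyz^2. S = -4/5yz^2 + 3x^2 - 4/5yz + 4x + 24/5y.
  reduce S modulo (f_1, f_2):
  remainder 3x^2 - 4/5yz + 8/5x + 24/5y - 16/5 ≠ 0; add h_3 = 3x^2 - 4/5yz + 8/5x + 24/5y - 16/5 to the basis.

The other S-polynomials (S(f_1,h_3), S(f_2,h_3)) all reduce to 0 modulo the current basis, so we have a Gröbner basis.
Inter-reduce: drop elements whose leading term is divisible by another's, tail-reduce, and make monic.
Reduced Gröbner basis: {xz^2 - 4/5z^2 - 4/5z + 24/5, yz^2 - 3x - 4, x^2 - 4/15yz + 8/15x + 8/5y - 16/15}.
Label its elements g_1 = xz^2 - 4/5z^2 - 4/5z + 24/5, g_2 = yz^2 - 3x - 4, g_3 = x^2 - 4/15yz + 8/15x + 8/5y - 16/15.

Reduce p = -3x^2 + 4/5yz - 8/5x - 24/5y + 16/5 modulo G:
  leading term x^2: subtract (-3)·g_3 from -3x^2 + 4/5yz - 8/5x - 24/5y + 16/5 → 0
  normal form = 0.
Since the normal form is 0, p ∈ I.

-3x^2 + 4/5yz - 8/5x - 24/5y + 16/5 lies in I (it reduces to 0).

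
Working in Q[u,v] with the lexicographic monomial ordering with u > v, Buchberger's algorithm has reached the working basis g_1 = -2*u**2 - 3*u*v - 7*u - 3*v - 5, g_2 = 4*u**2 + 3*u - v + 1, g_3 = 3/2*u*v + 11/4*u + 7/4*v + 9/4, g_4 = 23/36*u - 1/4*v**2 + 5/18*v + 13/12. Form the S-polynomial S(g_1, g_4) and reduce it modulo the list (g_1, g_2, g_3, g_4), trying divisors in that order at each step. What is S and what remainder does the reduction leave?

lcm(LM(g_1), LM(g_4)) = u**2.
S = (lcm/LT(g_1))·g_1 − (lcm/LT(g_4))·g_4 = 9/23*u*v**2 + 49/46*u*v + 83/46*u + 3/2*v + 5/2.
Reduce S modulo (g_1, g_2, g_3, g_4) in that order:
  leading term u*v**2: subtract (6/23*v)·g_3 from 9/23*u*v**2 + 49/46*u*v + 83/46*u + 3/2*v + 5/2 → 8/23*u*v + 83/46*u - 21/46*v**2 + 21/23*v + 5/2
  leading term u*v: subtract (16/69)·g_3 from 8/23*u*v + 83/46*u - 21/46*v**2 + 21/23*v + 5/2 → 7/6*u - 21/46*v**2 + 35/69*v + 91/46
  leading term u: subtract (42/23)·g_4 from 7/6*u - 21/46*v**2 + 35/69*v + 91/46 → 0
The remainder is 0, so this S-polynomial contributes no new basis element.

S(g_1, g_4) = 9/23*u*v**2 + 49/46*u*v + 83/46*u + 3/2*v + 5/2; remainder on division = 0.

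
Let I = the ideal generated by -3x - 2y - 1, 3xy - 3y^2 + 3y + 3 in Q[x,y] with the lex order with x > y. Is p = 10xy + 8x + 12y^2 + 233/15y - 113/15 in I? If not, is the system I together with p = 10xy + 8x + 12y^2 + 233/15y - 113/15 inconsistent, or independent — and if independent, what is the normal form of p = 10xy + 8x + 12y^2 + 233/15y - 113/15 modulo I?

Adjoining 10xy + 8x + 12y^2 + 233/15y - 113/15 makes the ideal the whole ring: the system is inconsistent.

First compute the reduced Gröbner basis of I by Buchberger's algorithm.
f_1 = -3x - 2y - 1, LT = x.
f_2 = 3xy - 3y^2 + 3y + 3, LT = xy.

S(f_1,f_2): lcm = xy. S = 5/3y^2 - 2/3y - 1.
  leading term y^2: no divisor's leading term divides it; move 5/3y^2 to the remainder.
  leading term y: no divisor's leading term divides it; move -2/3y to the remainder.
  leading term 1: no divisor's leading term divides it; move -1 to the remainder.
  remainder 5/3y^2 - 2/3y - 1 ≠ 0; add h_3 = 5/3y^2 - 2/3y - 1 to the basis.

The other S-polynomials (S(f_1,h_3), S(f_2,h_3)) all reduce to 0 modulo the current basis, so we have a Gröbner basis.
Inter-reduce: drop elements whose leading term is divisible by another's, tail-reduce, and make monic.
Reduced Gröbner basis: {x + 2/3y + 1/3, y^2 - 2/5y - 3/5}.
Label its elements g_1 = x + 2/3y + 1/3, g_2 = y^2 - 2/5y - 3/5.

Reduce p = 10xy + 8x + 12y^2 + 233/15y - 113/15 modulo G:
  leading term xy: subtract (10y)·g_1 from 10xy + 8x + 12y^2 + 233/15y - 113/15 → 8x + 16/3y^2 + 61/5y - 113/15
  leading term x: subtract (8)·g_1 from 8x + 16/3y^2 + 61/5y - 113/15 → 16/3y^2 + 103/15y - 51/5
  leading term y^2: subtract (16/3)·g_2 from 16/3y^2 + 103/15y - 51/5 → 9y - 7
  leading term y: no divisor's leading term divides it; move 9y to the remainder.
  leading term 1: no divisor's leading term divides it; move -7 to the remainder.
  normal form = 9y - 7.
The normal form is nonzero, so p ∉ I. Since p minus its normal form lies in I, I + (p) = I + (r) where r = 9y - 7; decide whether this ideal is the whole ring.
Run Buchberger on G together with r (pairs among the g_i already reduce to 0 since G is a Gröbner basis):
g_1 = x + 2/3y + 1/3, LT = x.
g_2 = y^2 - 2/5y - 3/5, LT = y^2.
r = 9y - 7, LT = y.

S(g_2,r): lcm = y^2. S = 17/45y - 3/5.
  leading term y: subtract (17/405)·r from 17/45y - 3/5 → -124/405
  leading term 1: no divisor's leading term divides it; move -124/405 to the remainder.
  remainder -124/405 ≠ 0; add m_4 = -124/405 to the basis.

The other S-polynomials (S(g_1,g_2), S(g_1,r), S(g_1,m_4), S(g_2,m_4), S(r,m_4)) all reduce to 0 modulo the current basis, so we have a Gröbner basis.
Inter-reduce: drop elements whose leading term is divisible by another's, tail-reduce, and make monic.
Reduced Gröbner basis: {1}.
The reduced Gröbner basis of I + (p) is {1}: the ideal is the whole ring, so the enlarged system has no common solution — adjoining p is inconsistent.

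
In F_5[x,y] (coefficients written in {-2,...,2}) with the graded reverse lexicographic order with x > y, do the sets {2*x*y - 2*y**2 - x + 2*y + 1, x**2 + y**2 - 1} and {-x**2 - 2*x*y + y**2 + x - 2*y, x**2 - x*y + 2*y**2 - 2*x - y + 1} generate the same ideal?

For a fixed monomial order, each ideal has a unique reduced Gröbner basis; comparing bases decides equality.
Buchberger on the first generating set:
f_1 = 2*x*y - 2*y**2 - x + 2*y + 1, LT = x*y.
f_2 = x**2 + y**2 - 1, LT = x**2.

S(f_1,f_2): lcm = x**2*y. S = -x*y**2 - y**3 + 2*x**2 + x*y - 2*x + y.
  leading term x*y**2: subtract (2*y)·f_1 from -x*y**2 - y**3 + 2*x**2 + x*y - 2*x + y → -2*y**3 + 2*x**2 - 2*x*y + y**2 - 2*x - y
  leading term y**3: no divisor's leading term divides it; move -2*y**3 to the remainder.
  leading term x**2: subtract (2)·f_2 from 2*x**2 - 2*x*y + y**2 - 2*x - y → -2*x*y - y**2 - 2*x - y + 2
  leading term x*y: subtract (-1)·f_1 from -2*x*y - y**2 - 2*x - y + 2 → 2*y**2 + 2*x + y - 2
  leading term y**2: no divisor's leading term divides it; move 2*y**2 to the remainder.
  leading term x: no divisor's leading term divides it; move 2*x to the remainder.
  leading term y: no divisor's leading term divides it; move y to the remainder.
  leading term 1: no divisor's leading term divides it; move -2 to the remainder.
  remainder -2*y**3 + 2*y**2 + 2*x + y - 2 ≠ 0; add g_3 = -2*y**3 + 2*y**2 + 2*x + y - 2 to the basis.

The other S-polynomials (S(f_1,g_3), S(f_2,g_3)) all reduce to 0 modulo the current basis, so we have a Gröbner basis.
Inter-reduce: drop elements whose leading term is divisible by another's, tail-reduce, and make monic.
Reduced Gröbner basis: {y**3 - y**2 - x + 2*y + 1, x**2 + y**2 - 1, x*y - y**2 + 2*x + y - 2}.

Buchberger on the second generating set:
h_1 = -x**2 - 2*x*y + y**2 + x - 2*y, LT = x**2.
h_2 = x**2 - x*y + 2*y**2 - 2*x - y + 1, LT = x**2.

S(h_1,h_2): lcm = x**2. S = -2*x*y + 2*y**2 + x - 2*y - 1.
  leading term x*y: no divisor's leading term divides it; move -2*x*y to the remainder.
  leading term y**2: no divisor's leading term divides it; move 2*y**2 to the remainder.
  leading term x: no divisor's leading term divides it; move x to the remainder.
  leading term y: no divisor's leading term divides it; move -2*y to the remainder.
  leading term 1: no divisor's leading term divides it; move -1 to the remainder.
  remainder -2*x*y + 2*y**2 + x - 2*y - 1 ≠ 0; add k_3 = -2*x*y + 2*y**2 + x - 2*y - 1 to the basis.

S(h_1,k_3): lcm = x**2*y. S = -2*x*y**2 - y**3 - 2*x**2 - 2*x*y + 2*y**2 + 2*x.
  leading term x*y**2: subtract (y)·k_3 from -2*x*y**2 - y**3 - 2*x**2 - 2*x*y + 2*y**2 + 2*x → 2*y**3 - 2*x**2 + 2*x*y - y**2 + 2*x + y
  leading term y**3: no divisor's leading term divides it; move 2*y**3 to the remainder.
  leading term x**2: subtract (2)·h_1 from -2*x**2 + 2*x*y - y**2 + 2*x + y → x*y + 2*y**2
  leading term x*y: subtract (2)·k_3 from x*y + 2*y**2 → -2*y**2 - 2*x - y + 2
  leading term y**2: no divisor's leading term divides it; move -2*y**2 to the remainder.
  leading term x: no divisor's leading term divides it; move -2*x to the remainder.
  leading term y: no divisor's leading term divides it; move -y to the remainder.
  leading term 1: no divisor's leading term divides it; move 2 to the remainder.
  remainder 2*y**3 - 2*y**2 - 2*x - y + 2 ≠ 0; add k_4 = 2*y**3 - 2*y**2 - 2*x - y + 2 to the basis.

The other S-polynomials (S(h_2,k_3), S(h_1,k_4), S(h_2,k_4), S(k_3,k_4)) all reduce to 0 modulo the current basis, so we have a Gröbner basis.
Inter-reduce: drop elements whose leading term is divisible by another's, tail-reduce, and make monic.
Reduced Gröbner basis: {y**3 - y**2 - x + 2*y + 1, x**2 + y**2 - 1, x*y - y**2 + 2*x + y - 2}.

These coincide, so the ideals are equal.

Yes, the ideals are equal.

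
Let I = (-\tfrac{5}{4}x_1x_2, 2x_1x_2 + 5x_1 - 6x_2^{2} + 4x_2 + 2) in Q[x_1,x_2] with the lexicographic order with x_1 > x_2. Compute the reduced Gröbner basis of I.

G = {x_1 - \tfrac{6}{5}x_2^{2} + \tfrac{4}{5}x_2 + \tfrac{2}{5}, x_2^{3} - \tfrac{2}{3}x_2^{2} - \tfrac{1}{3}x_2}

f_1 = -\tfrac{5}{4}x_1x_2, LT = x_1x_2.
f_2 = 2x_1x_2 + 5x_1 - 6x_2^{2} + 4x_2 + 2, LT = x_1x_2.

S(f_1,f_2): lcm = x_1x_2. S = -\tfrac{5}{2}x_1 + 3x_2^{2} - 2x_2 - 1.
  leading term x_1: no divisor's leading term divides it; move -\tfrac{5}{2}x_1 to the remainder.
  leading term x_2^{2}: no divisor's leading term divides it; move 3x_2^{2} to the remainder.
  leading term x_2: no divisor's leading term divides it; move -2x_2 to the remainder.
  leading term 1: no divisor's leading term divides it; move -1 to the remainder.
  remainder -\tfrac{5}{2}x_1 + 3x_2^{2} - 2x_2 - 1 ≠ 0; add g_3 = -\tfrac{5}{2}x_1 + 3x_2^{2} - 2x_2 - 1 to the basis.

S(f_1,g_3): lcm = x_1x_2. S = \tfrac{6}{5}x_2^{3} - \tfrac{4}{5}x_2^{2} - \tfrac{2}{5}x_2.
  leading term x_2^{3}: no divisor's leading term divides it; move \tfrac{6}{5}x_2^{3} to the remainder.
  leading term x_2^{2}: no divisor's leading term divides it; move -\tfrac{4}{5}x_2^{2} to the remainder.
  leading term x_2: no divisor's leading term divides it; move -\tfrac{2}{5}x_2 to the remainder.
  remainder \tfrac{6}{5}x_2^{3} - \tfrac{4}{5}x_2^{2} - \tfrac{2}{5}x_2 ≠ 0; add g_4 = \tfrac{6}{5}x_2^{3} - \tfrac{4}{5}x_2^{2} - \tfrac{2}{5}x_2 to the basis.

S(f_2,g_3): lcm = x_1x_2. S = \tfrac{5}{2}x_1 + \tfrac{6}{5}x_2^{3} - \tfrac{19}{5}x_2^{2} + \tfrac{8}{5}x_2 + 1.
  leading term x_1: subtract (-1)·g_3 from \tfrac{5}{2}x_1 + \tfrac{6}{5}x_2^{3} - \tfrac{19}{5}x_2^{2} + \tfrac{8}{5}x_2 + 1 → \tfrac{6}{5}x_2^{3} - \tfrac{4}{5}x_2^{2} - \tfrac{2}{5}x_2
  leading term x_2^{3}: subtract (1)·g_4 from \tfrac{6}{5}x_2^{3} - \tfrac{4}{5}x_2^{2} - \tfrac{2}{5}x_2 → 0
  remainder 0.

S(f_1,g_4): lcm = x_1x_2^{3}. S = \tfrac{2}{3}x_1x_2^{2} + \tfrac{1}{3}x_1x_2.
  leading term x_1x_2^{2}: subtract (-\tfrac{8}{15}x_2)·f_1 from \tfrac{2}{3}x_1x_2^{2} + \tfrac{1}{3}x_1x_2 → \tfrac{1}{3}x_1x_2
  leading term x_1x_2: subtract (-\tfrac{4}{15})·f_1 from \tfrac{1}{3}x_1x_2 → 0
  remainder 0.

S(f_2,g_4): lcm = x_1x_2^{3}. S = \tfrac{19}{6}x_1x_2^{2} + \tfrac{1}{3}x_1x_2 - 3x_2^{4} + 2x_2^{3} + x_2^{2}.
  leading term x_1x_2^{2}: subtract (-\tfrac{38}{15}x_2)·f_1 from \tfrac{19}{6}x_1x_2^{2} + \tfrac{1}{3}x_1x_2 - 3x_2^{4} + 2x_2^{3} + x_2^{2} → \tfrac{1}{3}x_1x_2 - 3x_2^{4} + 2x_2^{3} + x_2^{2}
  leading term x_1x_2: subtract (-\tfrac{4}{15})·f_1 from \tfrac{1}{3}x_1x_2 - 3x_2^{4} + 2x_2^{3} + x_2^{2} → -3x_2^{4} + 2x_2^{3} + x_2^{2}
  leading term x_2^{4}: subtract (-\tfrac{5}{2}x_2)·g_4 from -3x_2^{4} + 2x_2^{3} + x_2^{2} → 0
  remainder 0.

S(g_3,g_4): leading monomials are coprime, so the S-polynomial reduces to 0 (Buchberger's first criterion).
Every S-polynomial of the final basis reduces to 0, so we have a Gröbner basis.
Inter-reduce: drop elements whose leading term is divisible by another's, tail-reduce, and make monic.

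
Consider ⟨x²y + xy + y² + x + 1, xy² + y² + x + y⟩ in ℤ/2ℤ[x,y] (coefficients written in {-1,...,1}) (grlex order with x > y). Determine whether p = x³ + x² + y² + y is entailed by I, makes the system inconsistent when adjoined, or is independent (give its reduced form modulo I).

x³ + x² + y² + y lies in I (it reduces to 0).

First compute the reduced Gröbner basis of I by Buchberger's algorithm.
f_1 = x²y + xy + y² + x + 1, LT = x²y.
f_2 = xy² + y² + x + y, LT = xy².

S(f_1,f_2): lcm = x²y². S = y³ + x² + y.
  leading term y³: no divisor's leading term divides it; move y³ to the remainder.
  leading term x²: no divisor's leading term divides it; move x² to the remainder.
  leading term y: no divisor's leading term divides it; move y to the remainder.
  remainder y³ + x² + y ≠ 0; add h_3 = y³ + x² + y to the basis.

S(f_1,h_3): lcm = x²y³. S = x⁴ + xy³ + y⁴ + x²y + xy² + y².
  leading term x⁴: no divisor's leading term divides it; move x⁴ to the remainder.
  leading term xy³: subtract (y)·f_2 from xy³ + y⁴ + x²y + xy² + y² → y⁴ + x²y + xy² + y³ + xy
  leading term y⁴: subtract (y)·h_3 from y⁴ + x²y + xy² + y³ + xy → xy² + y³ + xy + y²
  leading term xy²: subtract (1)·f_2 from xy² + y³ + xy + y² → y³ + xy + x + y
  leading term y³: subtract (1)·h_3 from y³ + xy + x + y → x² + xy + x
  leading term x²: no divisor's leading term divides it; move x² to the remainder.
  leading term xy: no divisor's leading term divides it; move xy to the remainder.
  leading term x: no divisor's leading term divides it; move x to the remainder.
  remainder x⁴ + x² + xy + x ≠ 0; add h_4 = x⁴ + x² + xy + x to the basis.

S(f_2,h_3): lcm = xy³. S = x³ + y³ + y².
  leading term x³: no divisor's leading term divides it; move x³ to the remainder.
  leading term y³: subtract (1)·h_3 from y³ + y² → x² + y² + y
  leading term x²: no divisor's leading term divides it; move x² to the remainder.
  leading term y²: no divisor's leading term divides it; move y² to the remainder.
  leading term y: no divisor's leading term divides it; move y to the remainder.
  remainder x³ + x² + y² + y ≠ 0; add h_5 = x³ + x² + y² + y to the basis.

The other S-polynomials (S(f_1,h_4), S(f_2,h_4), S(h_3,h_4), S(f_1,h_5), S(f_2,h_5), S(h_3,h_5), S(h_4,h_5)) all reduce to 0 modulo the current basis, so we have a Gröbner basis.
Inter-reduce: drop elements whose leading term is divisible by another's, tail-reduce, and make monic.
Reduced Gröbner basis: {x³ + x² + y² + y, x²y + xy + y² + x + 1, xy² + y² + x + y, y³ + x² + y}.
Label its elements g_1 = x³ + x² + y² + y, g_2 = x²y + xy + y² + x + 1, g_3 = xy² + y² + x + y, g_4 = y³ + x² + y.

Reduce p = x³ + x² + y² + y modulo G:
  leading term x³: subtract (1)·g_1 from x³ + x² + y² + y → 0
  normal form = 0.
Since the normal form is 0, p ∈ I.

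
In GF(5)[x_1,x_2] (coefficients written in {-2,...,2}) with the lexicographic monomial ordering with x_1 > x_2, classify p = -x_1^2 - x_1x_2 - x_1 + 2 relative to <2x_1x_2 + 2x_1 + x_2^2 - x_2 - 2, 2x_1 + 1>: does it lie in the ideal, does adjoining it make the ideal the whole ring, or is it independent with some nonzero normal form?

First compute the reduced Gröbner basis of I by Buchberger's algorithm.
f_1 = 2x_1x_2 + 2x_1 + x_2^2 - x_2 - 2, LT = x_1x_2.
f_2 = 2x_1 + 1, LT = x_1.

S(f_1,f_2): lcm = x_1x_2. S = x_1 - 2x_2^2 - x_2 - 1.
  reduce S modulo (f_1, f_2):
  remainder -2x_2^2 - x_2 + 1 ≠ 0; add h_3 = -2x_2^2 - x_2 + 1 to the basis.

The other S-polynomials (S(f_1,h_3), S(f_2,h_3)) all reduce to 0 modulo the current basis, so we have a Gröbner basis.
Inter-reduce: drop elements whose leading term is divisible by another's, tail-reduce, and make monic.
Reduced Gröbner basis: {x_1 - 2, x_2^2 - 2x_2 + 2}.
Label its elements g_1 = x_1 - 2, g_2 = x_2^2 - 2x_2 + 2.

Reduce p = -x_1^2 - x_1x_2 - x_1 + 2 modulo G:
  leading term x_1^2: subtract (-x_1)·g_1 from -x_1^2 - x_1x_2 - x_1 + 2 → -x_1x_2 + 2x_1 + 2
  leading term x_1x_2: subtract (-x_2)·g_1 from -x_1x_2 + 2x_1 + 2 → 2x_1 - 2x_2 + 2
  leading term x_1: subtract (2)·g_1 from 2x_1 - 2x_2 + 2 → -2x_2 + 1
  leading term x_2: no divisor's leading term divides it; move -2x_2 to the remainder.
  leading term 1: no divisor's leading term divides it; move 1 to the remainder.
  normal form = -2x_2 + 1.
The normal form is nonzero, so p ∉ I. Since p minus its normal form lies in I, I + (p) = I + (r) where r = -2x_2 + 1; decide whether this ideal is the whole ring.
Run Buchberger on G together with r (pairs among the g_i already reduce to 0 since G is a Gröbner basis):
g_1 = x_1 - 2, LT = x_1.
g_2 = x_2^2 - 2x_2 + 2, LT = x_2^2.
r = -2x_2 + 1, LT = x_2.

The S-polynomials (S(g_1,g_2), S(g_1,r), S(g_2,r)) all reduce to 0 modulo the current basis, so we have a Gröbner basis.
Inter-reduce: drop elements whose leading term is divisible by another's, tail-reduce, and make monic.
Reduced Gröbner basis: {x_1 - 2, x_2 + 2}.
The reduced Gröbner basis of I + (p) is {x_1 - 2, x_2 + 2} ≠ {1}, a proper ideal, so the enlarged system stays consistent: p is independent of I, with normal form -2x_2 + 1.

-x_1^2 - x_1x_2 - x_1 + 2 is independent of I; its normal form modulo I is -2x_2 + 1.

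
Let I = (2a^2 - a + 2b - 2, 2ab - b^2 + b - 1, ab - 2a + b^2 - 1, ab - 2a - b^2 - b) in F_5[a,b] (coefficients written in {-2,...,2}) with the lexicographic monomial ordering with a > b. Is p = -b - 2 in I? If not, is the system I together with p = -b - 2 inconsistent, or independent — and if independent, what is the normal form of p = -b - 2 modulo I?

First compute the reduced Gröbner basis of I by Buchberger's algorithm.
f_1 = 2a^2 - a + 2b - 2, LT = a^2.
f_2 = 2ab - b^2 + b - 1, LT = ab.
f_3 = ab - 2a + b^2 - 1, LT = ab.
f_4 = ab - 2a - b^2 - b, LT = ab.

S(f_1,f_2): lcm = a^2b. S = -2ab^2 - ab - 2a + b^2 - b.
  reduce S modulo (f_1, f_2, f_3, f_4):
  remainder -2a - b^3 - b^2 + b + 2 ≠ 0; add h_5 = -2a - b^3 - b^2 + b + 2 to the basis.

S(f_1,f_3): lcm = a^2b. S = 2a^2 - ab^2 + 2ab + a + b^2 - b.
  reduce S modulo (f_1, f_2, f_3, f_4, h_5):
  remainder b^3 - b^2 - b ≠ 0; add h_6 = b^3 - b^2 - b to the basis.

S(f_1,f_4): lcm = a^2b. S = 2a^2 + ab^2 - 2ab + b^2 - b.
  reduce S modulo (f_1, f_2, f_3, f_4, h_5, h_6):
  remainder -b^2 - b + 2 ≠ 0; add h_7 = -b^2 - b + 2 to the basis.

S(f_2,f_3): lcm = ab. S = 2a + b^2 - 2b - 2.
  reduce S modulo (f_1, f_2, f_3, f_4, h_5, h_6, h_7):
  remainder -b - 2 ≠ 0; add h_8 = -b - 2 to the basis.

The other S-polynomials (S(f_2,f_4), S(f_3,f_4), S(f_1,h_5), S(f_2,h_5), S(f_3,h_5), S(f_4,h_5), S(f_1,h_6), S(f_2,h_6), S(f_3,h_6), S(f_4,h_6), S(h_5,h_6), S(f_1,h_7), S(f_2,h_7), S(f_3,h_7), S(f_4,h_7), S(h_5,h_7), S(h_6,h_7), S(f_1,h_8), S(f_2,h_8), S(f_3,h_8), S(f_4,h_8), S(h_5,h_8), S(h_6,h_8), S(h_7,h_8)) all reduce to 0 modulo the current basis, so we have a Gröbner basis.
Inter-reduce: drop elements whose leading term is divisible by another's, tail-reduce, and make monic.
Reduced Gröbner basis: {a - 2, b + 2}.
Label its elements g_1 = a - 2, g_2 = b + 2.

Reduce p = -b - 2 modulo G:
  leading term b: subtract (-1)·g_2 from -b - 2 → 0
  normal form = 0.
Since the normal form is 0, p ∈ I.

Ideal membership is decidable via reduction modulo a Gröbner basis.

-b - 2 lies in I (it reduces to 0).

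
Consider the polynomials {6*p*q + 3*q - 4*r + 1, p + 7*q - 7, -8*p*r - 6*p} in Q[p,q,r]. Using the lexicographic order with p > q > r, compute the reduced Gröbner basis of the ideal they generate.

Buchberger's algorithm terminates because the ascending chain of leading-term ideals stabilizes.

f_1 = 6*p*q + 3*q - 4*r + 1, LT = p*q.
f_2 = p + 7*q - 7, LT = p.
f_3 = -8*p*r - 6*p, LT = p*r.

S(f_1,f_2): lcm = p*q. S = -7*q**2 + 15/2*q - 2/3*r + 1/6.
  reduce S modulo (f_1, f_2, f_3):
  remainder -7*q**2 + 15/2*q - 2/3*r + 1/6 ≠ 0; add g_4 = -7*q**2 + 15/2*q - 2/3*r + 1/6 to the basis.

S(f_1,f_3): lcm = p*q*r. S = -3/4*p*q + 1/2*q*r - 2/3*r**2 + 1/6*r.
  reduce S modulo (f_1, f_2, f_3, g_4):
  remainder 1/2*q*r + 3/8*q - 2/3*r**2 - 1/3*r + 1/8 ≠ 0; add g_5 = 1/2*q*r + 3/8*q - 2/3*r**2 - 1/3*r + 1/8 to the basis.

S(f_2,f_3): lcm = p*r. S = -3/4*p + 7*q*r - 7*r.
  reduce S modulo (f_1, f_2, f_3, g_4, g_5):
  remainder 28/3*r**2 - 7/3*r - 7 ≠ 0; add g_6 = 28/3*r**2 - 7/3*r - 7 to the basis.

The other S-polynomials (S(f_1,g_4), S(f_2,g_4), S(f_3,g_4), S(f_1,g_5), S(f_2,g_5), S(f_3,g_5), S(g_4,g_5), S(f_1,g_6), S(f_2,g_6), S(f_3,g_6), S(g_4,g_6), S(g_5,g_6)) all reduce to 0 modulo the current basis, so we have a Gröbner basis.
Inter-reduce: drop elements whose leading term is divisible by another's, tail-reduce, and make monic.

G = {p + 7*q - 7, q**2 - 15/14*q + 2/21*r - 1/42, q*r + 3/4*q - r - 3/4, r**2 - 1/4*r - 3/4}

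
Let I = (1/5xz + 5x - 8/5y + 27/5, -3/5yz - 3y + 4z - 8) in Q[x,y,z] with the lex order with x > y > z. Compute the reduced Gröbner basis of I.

f_1 = 1/5xz + 5x - 8/5y + 27/5, LT = xz.
f_2 = -3/5yz - 3y + 4z - 8, LT = yz.

S(f_1,f_2): lcm = xyz. S = 20xy + 20/3xz - 40/3x - 8y^2 + 27y.
  leading term xy: no divisor's leading term divides it; move 20xy to the remainder.
  leading term xz: subtract (100/3)·f_1 from 20/3xz - 40/3x - 8y^2 + 27y → -180x - 8y^2 + 241/3y - 180
  leading term x: no divisor's leading term divides it; move -180x to the remainder.
  leading term y^2: no divisor's leading term divides it; move -8y^2 to the remainder.
  leading term y: no divisor's leading term divides it; move 241/3y to the remainder.
  leading term 1: no divisor's leading term divides it; move -180 to the remainder.
  remainder 20xy - 180x - 8y^2 + 241/3y - 180 ≠ 0; add g_3 = 20xy - 180x - 8y^2 + 241/3y - 180 to the basis.

The other S-polynomials (S(f_1,g_3), S(f_2,g_3)) all reduce to 0 modulo the current basis, so we have a Gröbner basis.

G = {xy - 9x - 2/5y^2 + 241/60y - 9, xz + 25x - 8y + 27, yz + 5y - 20/3z + 40/3}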